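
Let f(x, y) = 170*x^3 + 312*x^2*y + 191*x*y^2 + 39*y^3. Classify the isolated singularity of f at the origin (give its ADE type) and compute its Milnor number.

Type D4, Milnor number mu = 4.

The Hessian of f at 0 has rank 0. Corank 2; j^3 = (5*x + 3*y)*(34*x^2 + 42*x*y + 13*y^2) splits into three distinct lines over C (the quadratic factor has nonzero discriminant), so D_4.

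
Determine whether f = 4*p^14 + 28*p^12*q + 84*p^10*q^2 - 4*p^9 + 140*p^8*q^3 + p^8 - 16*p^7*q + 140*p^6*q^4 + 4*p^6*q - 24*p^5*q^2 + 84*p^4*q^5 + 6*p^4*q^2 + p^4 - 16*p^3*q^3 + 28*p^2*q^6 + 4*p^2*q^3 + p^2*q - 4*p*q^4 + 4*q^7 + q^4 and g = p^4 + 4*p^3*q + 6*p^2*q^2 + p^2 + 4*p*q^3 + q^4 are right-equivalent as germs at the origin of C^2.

No.

The Hessian of f at 0 has rank 0. Corank 2; j^3 = p^2*q has shape L^2 M (L != M), so D-series; mu = 5 gives D_5. The Hessian of g at 0 has rank 1. Corank 1: A-series; mu = 3 gives A_3. f is D_5 but g is A_3, hence not right-equivalent.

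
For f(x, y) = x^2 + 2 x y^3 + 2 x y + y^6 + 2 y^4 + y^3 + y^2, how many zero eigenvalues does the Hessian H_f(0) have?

1

Hessian at 0 has rank 1.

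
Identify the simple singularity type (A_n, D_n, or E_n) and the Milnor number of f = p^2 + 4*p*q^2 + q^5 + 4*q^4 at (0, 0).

Type A_4, Milnor number mu = 4.

The Hessian of f at 0 is [[2, 0], [0, 0]] with rank 1, so corank 1. A Groebner basis of the Jacobian ideal J(f) in C{p,q} is {p^2, p/2 + q^2}; counting standard monomials gives mu = 4. Corank 1: A-series; mu = 4 gives A_4.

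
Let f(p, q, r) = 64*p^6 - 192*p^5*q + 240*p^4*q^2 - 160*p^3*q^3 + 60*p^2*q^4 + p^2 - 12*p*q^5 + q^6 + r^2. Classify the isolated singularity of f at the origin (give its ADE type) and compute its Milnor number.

The Hessian of f at 0 has rank 2. Corank 1: A-series; mu = 5 gives A_5.

Type A_{5}, Milnor number mu = 5.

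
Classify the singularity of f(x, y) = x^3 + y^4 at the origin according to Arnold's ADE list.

E_6

The Hessian of f at 0 has rank 0. Corank 2; j^3 = x^3 is a perfect cube, so E-series; the 4-jet and mu = 6 give E_6.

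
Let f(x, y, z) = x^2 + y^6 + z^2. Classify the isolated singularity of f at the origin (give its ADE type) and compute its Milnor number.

The Hessian of f at 0 has rank 2. Corank 1: A-series; mu = 5 gives A_5.

Type A5, Milnor number mu = 5.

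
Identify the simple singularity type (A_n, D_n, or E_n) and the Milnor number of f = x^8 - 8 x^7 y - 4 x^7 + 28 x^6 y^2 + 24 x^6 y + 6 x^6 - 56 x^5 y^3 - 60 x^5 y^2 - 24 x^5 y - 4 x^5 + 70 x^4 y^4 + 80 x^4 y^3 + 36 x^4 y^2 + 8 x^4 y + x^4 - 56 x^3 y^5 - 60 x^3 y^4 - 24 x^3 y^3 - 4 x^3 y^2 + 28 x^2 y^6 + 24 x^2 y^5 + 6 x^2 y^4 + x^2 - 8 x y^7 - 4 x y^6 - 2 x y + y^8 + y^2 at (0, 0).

Type A_{3}, Milnor number mu = 3.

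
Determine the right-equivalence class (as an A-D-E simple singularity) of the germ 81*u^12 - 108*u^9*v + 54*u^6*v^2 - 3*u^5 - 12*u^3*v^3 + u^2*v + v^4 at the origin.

The Hessian of f at 0 has rank 0. Corank 2; j^3 = u^2*v has shape L^2 M (L != M), so D-series; mu = 5 gives D_5.

D_{5}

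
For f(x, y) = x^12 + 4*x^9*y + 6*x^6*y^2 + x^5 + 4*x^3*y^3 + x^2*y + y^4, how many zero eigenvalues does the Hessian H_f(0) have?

2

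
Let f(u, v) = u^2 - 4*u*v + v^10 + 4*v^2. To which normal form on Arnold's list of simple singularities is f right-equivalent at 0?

The Hessian of f at 0 is [[2, -4], [-4, 8]] with rank 1, so corank 1. A Groebner basis of the Jacobian ideal J(f) in C{u,v} is {v^9, u - 2*v}; counting standard monomials gives mu = 9. Corank 1: A-series; mu = 9 gives A_9.

A_{9}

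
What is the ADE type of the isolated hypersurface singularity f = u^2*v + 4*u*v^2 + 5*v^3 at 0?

The Hessian of f at 0 is [[0, 0], [0, 0]] with rank 0, so corank 2. A Groebner basis of the Jacobian ideal J(f) in C{u,v} is {v^3, u^2 - v^2, u*v + 2*v^2}; counting standard monomials gives mu = 4. Corank 2; j^3 = v*(u^2 + 4*u*v + 5*v^2) splits into three distinct lines over C (the quadratic factor has nonzero discriminant), so D_4.

D4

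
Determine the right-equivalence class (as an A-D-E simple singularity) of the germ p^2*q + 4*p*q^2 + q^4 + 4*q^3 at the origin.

The Hessian of f at 0 is [[0, 0], [0, 0]] with rank 0, so corank 2. A Groebner basis of the Jacobian ideal J(f) in C{p,q} is {p^3 - 2*p^2 + 8*q^2, p^2/4 + q^3 - q^2, p*q + 2*q^2}; counting standard monomials gives mu = 5. Corank 2; j^3 = q*(p + 2*q)^2 has shape L^2 M (L != M), so D-series; mu = 5 gives D_5.

D5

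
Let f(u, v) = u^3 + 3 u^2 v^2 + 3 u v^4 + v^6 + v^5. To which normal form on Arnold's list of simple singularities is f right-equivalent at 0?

The Hessian of f at 0 has rank 0. Corank 2; j^3 = u^3 is a perfect cube, so E-series; the 5-jet and mu = 8 give E_8.

E_{8}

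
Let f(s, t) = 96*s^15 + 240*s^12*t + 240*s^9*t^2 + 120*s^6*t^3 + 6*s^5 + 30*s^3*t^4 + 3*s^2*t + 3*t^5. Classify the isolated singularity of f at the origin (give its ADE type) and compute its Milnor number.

Type D_6, Milnor number mu = 6.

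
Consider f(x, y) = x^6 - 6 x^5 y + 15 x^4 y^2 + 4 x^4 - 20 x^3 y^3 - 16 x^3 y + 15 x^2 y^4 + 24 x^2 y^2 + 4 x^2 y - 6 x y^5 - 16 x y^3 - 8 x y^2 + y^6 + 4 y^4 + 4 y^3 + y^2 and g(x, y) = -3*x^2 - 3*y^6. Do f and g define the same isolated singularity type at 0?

The Hessian of f at 0 is [[0, 0], [0, 2]] with rank 1, so corank 1. A Groebner basis of the Jacobian ideal J(f) in C{x,y} is {x*y^2, y^3, x^2 - 2*x*y + y^2 + y/2}; counting standard monomials gives mu = 5. Corank 1: A-series; mu = 5 gives A_5. The Hessian of g at 0 is [[-6, 0], [0, 0]] with rank 1, so corank 1. A Groebner basis of the Jacobian ideal J(g) in C{x,y} is {y^5, x}; counting standard monomials gives mu = 5. Corank 1: A-series; mu = 5 gives A_5. Both have type A_5, hence right-equivalent.

Yes.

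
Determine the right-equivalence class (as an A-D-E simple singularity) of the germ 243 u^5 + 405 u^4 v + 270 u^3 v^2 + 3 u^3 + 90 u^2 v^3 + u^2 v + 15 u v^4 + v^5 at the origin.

D_6

The Hessian of f at 0 is [[0, 0], [0, 0]] with rank 0, so corank 2. A Groebner basis of the Jacobian ideal J(f) in C{u,v} is {-u*v/15 + v^4, u*v^2, u^2 + u*v/3}; counting standard monomials gives mu = 6. Corank 2; j^3 = u^2*(3*u + v) has shape L^2 M (L != M), so D-series; mu = 6 gives D_6.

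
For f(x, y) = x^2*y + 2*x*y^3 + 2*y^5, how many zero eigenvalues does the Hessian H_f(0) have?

The Hessian at 0 is [[0, 0], [0, 0]] of rank 0; hence corank 2.

2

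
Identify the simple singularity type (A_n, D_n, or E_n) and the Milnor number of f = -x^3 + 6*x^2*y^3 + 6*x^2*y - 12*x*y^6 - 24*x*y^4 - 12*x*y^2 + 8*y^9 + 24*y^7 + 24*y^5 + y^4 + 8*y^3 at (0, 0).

The Hessian of f at 0 is [[0, 0], [0, 0]] with rank 0, so corank 2. A Groebner basis of the Jacobian ideal J(f) in C{x,y} is {y^3, x^2 - 4*x*y + 4*y^2}; counting standard monomials gives mu = 6. Corank 2; j^3 = -(x - 2*y)^3 is a perfect cube, so E-series; the 4-jet and mu = 6 give E_6.

Type E_6, Milnor number mu = 6.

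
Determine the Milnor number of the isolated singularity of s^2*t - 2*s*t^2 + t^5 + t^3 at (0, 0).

6

The Hessian of f at 0 is [[0, 0], [0, 0]] with rank 0, so corank 2. A Groebner basis of the Jacobian ideal J(f) in C{s,t} is {s^2/5 + t^4 - t^2/5, s^3 - t^3, s*t - t^2}; counting standard monomials gives mu = 6. Corank 2; j^3 = t*(s - t)^2 has shape L^2 M (L != M), so D-series; mu = 6 gives D_6.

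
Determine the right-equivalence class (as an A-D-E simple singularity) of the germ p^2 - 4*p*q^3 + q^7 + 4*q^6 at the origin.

A_6

The Hessian of f at 0 is [[2, 0], [0, 0]] with rank 1, so corank 1. A Groebner basis of the Jacobian ideal J(f) in C{p,q} is {-p/2 + q^3, p^2}; counting standard monomials gives mu = 6. Corank 1: A-series; mu = 6 gives A_6.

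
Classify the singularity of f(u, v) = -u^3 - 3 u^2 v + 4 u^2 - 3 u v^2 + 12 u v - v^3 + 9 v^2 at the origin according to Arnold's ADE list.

A_2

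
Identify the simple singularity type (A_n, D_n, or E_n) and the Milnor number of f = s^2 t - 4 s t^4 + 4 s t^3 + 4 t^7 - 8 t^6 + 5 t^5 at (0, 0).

Type D_6, Milnor number mu = 6.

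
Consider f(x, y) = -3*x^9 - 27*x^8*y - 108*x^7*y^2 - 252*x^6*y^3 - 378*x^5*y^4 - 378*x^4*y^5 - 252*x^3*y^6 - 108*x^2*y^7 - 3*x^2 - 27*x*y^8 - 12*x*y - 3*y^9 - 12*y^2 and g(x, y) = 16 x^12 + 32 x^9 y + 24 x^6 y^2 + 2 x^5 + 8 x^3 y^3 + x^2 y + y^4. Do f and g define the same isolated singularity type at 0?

No.

The Hessian of f at 0 has rank 1. Corank 1: A-series; mu = 8 gives A_8. The Hessian of g at 0 has rank 0. Corank 2; j^3 = x^2*y has shape L^2 M (L != M), so D-series; mu = 5 gives D_5. f is A_8 but g is D_5, hence not right-equivalent.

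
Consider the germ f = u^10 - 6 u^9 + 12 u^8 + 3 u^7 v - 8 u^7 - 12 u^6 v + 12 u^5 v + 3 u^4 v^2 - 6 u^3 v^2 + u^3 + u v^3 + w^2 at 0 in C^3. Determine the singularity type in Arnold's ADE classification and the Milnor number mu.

The Hessian of f at 0 has rank 1. Corank 2; j^3 = u^3 is a perfect cube, so E-series; the 4-jet and mu = 7 give E_7.

Type E7, Milnor number mu = 7.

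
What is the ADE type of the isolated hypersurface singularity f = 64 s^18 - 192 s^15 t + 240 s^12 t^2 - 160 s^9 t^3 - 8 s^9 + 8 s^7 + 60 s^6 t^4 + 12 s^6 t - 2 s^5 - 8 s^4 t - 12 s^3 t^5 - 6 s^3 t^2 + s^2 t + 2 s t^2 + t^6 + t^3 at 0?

D_7

The Hessian of f at 0 has rank 0. Corank 2; j^3 = t*(s + t)^2 has shape L^2 M (L != M), so D-series; mu = 7 gives D_7.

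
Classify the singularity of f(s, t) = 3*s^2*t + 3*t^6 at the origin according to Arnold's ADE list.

D_{7}

The Hessian of f at 0 has rank 0. Corank 2; j^3 = 3*s^2*t has shape L^2 M (L != M), so D-series; mu = 7 gives D_7.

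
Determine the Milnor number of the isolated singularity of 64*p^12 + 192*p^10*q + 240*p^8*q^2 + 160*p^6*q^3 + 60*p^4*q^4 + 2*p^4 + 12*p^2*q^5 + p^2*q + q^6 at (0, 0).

7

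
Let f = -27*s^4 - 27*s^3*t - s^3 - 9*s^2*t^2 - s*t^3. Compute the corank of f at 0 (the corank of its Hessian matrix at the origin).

2

Hessian at 0 has rank 0.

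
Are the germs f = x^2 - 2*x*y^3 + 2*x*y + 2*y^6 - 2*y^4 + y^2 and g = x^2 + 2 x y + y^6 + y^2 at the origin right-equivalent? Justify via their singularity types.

Yes.

The Hessian of f at 0 has rank 1. Corank 1: A-series; mu = 5 gives A_5. The Hessian of g at 0 has rank 1. Corank 1: A-series; mu = 5 gives A_5. Both have type A_5, hence right-equivalent.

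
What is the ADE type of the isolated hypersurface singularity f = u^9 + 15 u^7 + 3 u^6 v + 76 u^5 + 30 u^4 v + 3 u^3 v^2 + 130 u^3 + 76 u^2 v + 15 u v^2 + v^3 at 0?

D_4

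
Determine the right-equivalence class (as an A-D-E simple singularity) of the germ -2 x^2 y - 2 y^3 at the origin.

D_{4}

The Hessian of f at 0 is [[0, 0], [0, 0]] with rank 0, so corank 2. A Groebner basis of the Jacobian ideal J(f) in C{x,y} is {y^3, x^2 + 3*y^2, x*y}; counting standard monomials gives mu = 4. Corank 2; j^3 = -2*y*(x^2 + y^2) splits into three distinct lines over C (the quadratic factor has nonzero discriminant), so D_4.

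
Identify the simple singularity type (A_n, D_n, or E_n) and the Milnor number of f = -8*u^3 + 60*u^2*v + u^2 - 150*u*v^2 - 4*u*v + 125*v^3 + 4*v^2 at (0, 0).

Type A2, Milnor number mu = 2.

The Hessian of f at 0 is [[2, -4], [-4, 8]] with rank 1, so corank 1. A Groebner basis of the Jacobian ideal J(f) in C{u,v} is {v^2, u - 2*v}; counting standard monomials gives mu = 2. Corank 1: A-series; mu = 2 gives A_2.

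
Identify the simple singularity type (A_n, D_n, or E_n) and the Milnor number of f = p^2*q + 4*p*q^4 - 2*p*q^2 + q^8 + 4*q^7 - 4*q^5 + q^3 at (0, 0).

Type D9, Milnor number mu = 9.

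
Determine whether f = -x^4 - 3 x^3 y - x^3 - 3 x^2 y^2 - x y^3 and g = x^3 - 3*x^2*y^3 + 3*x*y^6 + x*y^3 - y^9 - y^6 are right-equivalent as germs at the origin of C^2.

The Hessian of f at 0 has rank 0. Corank 2; j^3 = -x^3 is a perfect cube, so E-series; the 4-jet and mu = 7 give E_7. The Hessian of g at 0 has rank 0. Corank 2; j^3 = x^3 is a perfect cube, so E-series; the 4-jet and mu = 7 give E_7. Both have type E_7, hence right-equivalent.

Yes.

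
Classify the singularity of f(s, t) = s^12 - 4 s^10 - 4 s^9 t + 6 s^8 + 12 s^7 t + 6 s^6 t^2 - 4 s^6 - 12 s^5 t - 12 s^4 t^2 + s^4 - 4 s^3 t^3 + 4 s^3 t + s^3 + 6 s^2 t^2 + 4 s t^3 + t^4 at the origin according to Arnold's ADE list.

The Hessian of f at 0 has rank 0. Corank 2; j^3 = s^3 is a perfect cube, so E-series; the 4-jet and mu = 6 give E_6.

E6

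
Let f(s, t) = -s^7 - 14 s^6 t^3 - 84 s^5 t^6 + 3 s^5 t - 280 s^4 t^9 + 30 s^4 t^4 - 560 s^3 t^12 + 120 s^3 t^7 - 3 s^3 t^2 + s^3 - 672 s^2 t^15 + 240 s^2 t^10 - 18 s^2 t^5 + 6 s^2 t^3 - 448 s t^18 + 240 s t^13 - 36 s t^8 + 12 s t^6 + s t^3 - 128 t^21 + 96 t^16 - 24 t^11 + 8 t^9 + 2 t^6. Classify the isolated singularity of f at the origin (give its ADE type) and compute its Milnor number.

Type E_7, Milnor number mu = 7.

The Hessian of f at 0 has rank 0. Corank 2; j^3 = s^3 is a perfect cube, so E-series; the 4-jet and mu = 7 give E_7.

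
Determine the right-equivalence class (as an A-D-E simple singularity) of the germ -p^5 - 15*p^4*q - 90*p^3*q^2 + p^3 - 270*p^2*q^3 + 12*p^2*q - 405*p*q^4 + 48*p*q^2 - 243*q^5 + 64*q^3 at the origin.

The Hessian of f at 0 is [[0, 0], [0, 0]] with rank 0, so corank 2. A Groebner basis of the Jacobian ideal J(f) in C{p,q} is {q^5, p*q^3 + 15*q^4/4, p^2 + 8*p*q + 16*q^2}; counting standard monomials gives mu = 8. Corank 2; j^3 = (p + 4*q)^3 is a perfect cube, so E-series; the 5-jet and mu = 8 give E_8.

E_8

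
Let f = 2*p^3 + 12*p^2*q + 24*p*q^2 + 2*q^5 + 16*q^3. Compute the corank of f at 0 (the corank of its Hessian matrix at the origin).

Hessian at 0 has rank 0.

2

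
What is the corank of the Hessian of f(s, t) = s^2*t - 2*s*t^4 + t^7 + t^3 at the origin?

2

The Hessian at 0 is [[0, 0], [0, 0]] of rank 0; hence corank 2.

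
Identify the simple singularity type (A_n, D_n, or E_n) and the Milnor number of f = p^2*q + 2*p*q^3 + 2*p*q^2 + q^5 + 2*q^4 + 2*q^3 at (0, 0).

The Hessian of f at 0 is [[0, 0], [0, 0]] with rank 0, so corank 2. A Groebner basis of the Jacobian ideal J(f) in C{p,q} is {q^3, p^2 + 2*q^2, p*q + q^2}; counting standard monomials gives mu = 4. Corank 2; j^3 = q*(p^2 + 2*p*q + 2*q^2) splits into three distinct lines over C (the quadratic factor has nonzero discriminant), so D_4.

Type D4, Milnor number mu = 4.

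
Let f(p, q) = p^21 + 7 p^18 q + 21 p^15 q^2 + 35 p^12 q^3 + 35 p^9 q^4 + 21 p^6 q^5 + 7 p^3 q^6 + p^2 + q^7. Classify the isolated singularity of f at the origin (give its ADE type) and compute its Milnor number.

Type A_{6}, Milnor number mu = 6.

The Hessian of f at 0 has rank 1. Corank 1: A-series; mu = 6 gives A_6.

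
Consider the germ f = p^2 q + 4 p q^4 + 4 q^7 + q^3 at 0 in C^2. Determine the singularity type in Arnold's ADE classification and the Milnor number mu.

The Hessian of f at 0 is [[0, 0], [0, 0]] with rank 0, so corank 2. A Groebner basis of the Jacobian ideal J(f) in C{p,q} is {q^3, p^2 + 3*q^2, p*q}; counting standard monomials gives mu = 4. Corank 2; j^3 = q*(p^2 + q^2) splits into three distinct lines over C (the quadratic factor has nonzero discriminant), so D_4.

Type D4, Milnor number mu = 4.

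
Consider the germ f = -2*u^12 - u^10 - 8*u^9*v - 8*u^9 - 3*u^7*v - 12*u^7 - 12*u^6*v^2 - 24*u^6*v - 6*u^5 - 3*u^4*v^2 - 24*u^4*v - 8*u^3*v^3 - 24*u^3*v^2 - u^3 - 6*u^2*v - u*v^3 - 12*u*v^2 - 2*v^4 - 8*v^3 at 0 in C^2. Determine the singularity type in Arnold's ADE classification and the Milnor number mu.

Type E_{7}, Milnor number mu = 7.

The Hessian of f at 0 has rank 0. Corank 2; j^3 = -(u + 2*v)^3 is a perfect cube, so E-series; the 4-jet and mu = 7 give E_7.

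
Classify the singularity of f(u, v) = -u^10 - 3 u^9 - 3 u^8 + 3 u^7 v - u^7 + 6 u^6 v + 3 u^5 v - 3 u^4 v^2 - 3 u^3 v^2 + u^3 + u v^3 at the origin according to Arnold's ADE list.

E_{7}

The Hessian of f at 0 is [[0, 0], [0, 0]] with rank 0, so corank 2. A Groebner basis of the Jacobian ideal J(f) in C{u,v} is {u^3, u*v^2, 3*u^2 + v^3}; counting standard monomials gives mu = 7. Corank 2; j^3 = u^3 is a perfect cube, so E-series; the 4-jet and mu = 7 give E_7.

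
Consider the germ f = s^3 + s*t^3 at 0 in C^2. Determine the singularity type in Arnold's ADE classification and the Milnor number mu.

The Hessian of f at 0 is [[0, 0], [0, 0]] with rank 0, so corank 2. A Groebner basis of the Jacobian ideal J(f) in C{s,t} is {s^3, s*t^2, 3*s^2 + t^3}; counting standard monomials gives mu = 7. Corank 2; j^3 = s^3 is a perfect cube, so E-series; the 4-jet and mu = 7 give E_7.

Type E_7, Milnor number mu = 7.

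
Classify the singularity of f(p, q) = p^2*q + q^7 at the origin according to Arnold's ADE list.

The Hessian of f at 0 has rank 0. Corank 2; j^3 = p^2*q has shape L^2 M (L != M), so D-series; mu = 8 gives D_8.

D_{8}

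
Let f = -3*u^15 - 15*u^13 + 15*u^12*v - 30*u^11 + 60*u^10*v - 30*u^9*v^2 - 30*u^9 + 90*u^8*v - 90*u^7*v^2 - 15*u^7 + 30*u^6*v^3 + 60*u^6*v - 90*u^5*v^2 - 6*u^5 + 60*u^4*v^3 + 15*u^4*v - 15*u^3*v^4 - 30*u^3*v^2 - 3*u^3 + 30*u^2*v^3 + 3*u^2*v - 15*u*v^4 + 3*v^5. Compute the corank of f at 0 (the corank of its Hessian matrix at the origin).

2

Hessian at 0 has rank 0.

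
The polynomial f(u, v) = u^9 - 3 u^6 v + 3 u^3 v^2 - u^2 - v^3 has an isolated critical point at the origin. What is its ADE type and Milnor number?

Type A_2, Milnor number mu = 2.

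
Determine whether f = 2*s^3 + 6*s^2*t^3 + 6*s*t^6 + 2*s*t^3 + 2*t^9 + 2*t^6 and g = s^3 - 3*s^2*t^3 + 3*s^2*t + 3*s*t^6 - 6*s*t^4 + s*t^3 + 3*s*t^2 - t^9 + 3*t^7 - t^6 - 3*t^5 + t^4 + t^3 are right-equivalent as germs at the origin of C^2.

Yes.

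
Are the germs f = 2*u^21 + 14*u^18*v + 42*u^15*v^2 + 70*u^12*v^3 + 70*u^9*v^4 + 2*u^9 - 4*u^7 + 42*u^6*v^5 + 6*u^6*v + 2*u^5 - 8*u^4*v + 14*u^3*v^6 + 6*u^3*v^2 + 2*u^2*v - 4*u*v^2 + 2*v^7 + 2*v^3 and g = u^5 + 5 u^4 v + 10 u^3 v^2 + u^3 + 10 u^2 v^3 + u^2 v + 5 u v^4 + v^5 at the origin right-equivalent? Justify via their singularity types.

No.

The Hessian of f at 0 has rank 0. Corank 2; j^3 = 2*v*(u - v)^2 has shape L^2 M (L != M), so D-series; mu = 8 gives D_8. The Hessian of g at 0 has rank 0. Corank 2; j^3 = u^2*(u + v) has shape L^2 M (L != M), so D-series; mu = 6 gives D_6. f is D_8 but g is D_6, hence not right-equivalent.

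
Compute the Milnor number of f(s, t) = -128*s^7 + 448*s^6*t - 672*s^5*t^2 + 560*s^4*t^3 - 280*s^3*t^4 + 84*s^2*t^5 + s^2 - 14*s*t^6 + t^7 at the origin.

The Hessian of f at 0 is [[2, 0], [0, 0]] with rank 1, so corank 1. A Groebner basis of the Jacobian ideal J(f) in C{s,t} is {t^6, s}; counting standard monomials gives mu = 6. Corank 1: A-series; mu = 6 gives A_6.

6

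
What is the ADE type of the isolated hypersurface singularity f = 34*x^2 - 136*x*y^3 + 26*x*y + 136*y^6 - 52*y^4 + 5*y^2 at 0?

The Hessian of f at 0 is [[68, 26], [26, 10]] with rank 2, so corank 0. A Groebner basis of the Jacobian ideal J(f) in C{x,y} is {x, y}; counting standard monomials gives mu = 1. Corank 0: nondegenerate Morse point, so A_1.

A_1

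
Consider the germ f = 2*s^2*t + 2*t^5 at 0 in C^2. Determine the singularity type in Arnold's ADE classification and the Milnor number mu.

Type D_{6}, Milnor number mu = 6.

The Hessian of f at 0 has rank 0. Corank 2; j^3 = 2*s^2*t has shape L^2 M (L != M), so D-series; mu = 6 gives D_6.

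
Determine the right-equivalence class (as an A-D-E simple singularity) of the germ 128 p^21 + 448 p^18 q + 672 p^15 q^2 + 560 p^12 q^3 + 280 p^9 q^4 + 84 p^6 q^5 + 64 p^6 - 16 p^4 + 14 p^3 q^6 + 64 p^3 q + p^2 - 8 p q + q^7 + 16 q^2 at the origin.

The Hessian of f at 0 has rank 1. Corank 1: A-series; mu = 6 gives A_6.

A_{6}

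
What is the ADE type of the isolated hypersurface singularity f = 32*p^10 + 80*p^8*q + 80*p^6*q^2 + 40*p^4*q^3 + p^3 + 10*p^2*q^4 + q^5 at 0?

E_{8}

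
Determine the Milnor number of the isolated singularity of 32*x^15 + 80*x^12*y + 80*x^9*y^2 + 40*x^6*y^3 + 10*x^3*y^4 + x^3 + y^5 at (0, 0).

The Hessian of f at 0 is [[0, 0], [0, 0]] with rank 0, so corank 2. A Groebner basis of the Jacobian ideal J(f) in C{x,y} is {y^4, x^2}; counting standard monomials gives mu = 8. Corank 2; j^3 = x^3 is a perfect cube, so E-series; the 5-jet and mu = 8 give E_8.

8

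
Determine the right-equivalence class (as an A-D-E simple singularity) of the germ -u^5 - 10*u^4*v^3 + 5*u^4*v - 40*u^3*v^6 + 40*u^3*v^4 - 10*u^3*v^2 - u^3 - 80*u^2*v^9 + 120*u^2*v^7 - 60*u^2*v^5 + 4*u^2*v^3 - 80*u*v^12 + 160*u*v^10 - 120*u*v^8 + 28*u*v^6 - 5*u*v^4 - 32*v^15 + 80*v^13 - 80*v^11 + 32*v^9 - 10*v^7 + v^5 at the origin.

E_8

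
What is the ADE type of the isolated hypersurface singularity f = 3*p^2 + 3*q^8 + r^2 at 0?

A7

The Hessian of f at 0 has rank 2. Corank 1: A-series; mu = 7 gives A_7.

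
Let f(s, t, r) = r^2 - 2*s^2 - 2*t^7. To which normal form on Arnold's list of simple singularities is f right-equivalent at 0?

A_{6}

The Hessian of f at 0 has rank 2. Corank 1: A-series; mu = 6 gives A_6.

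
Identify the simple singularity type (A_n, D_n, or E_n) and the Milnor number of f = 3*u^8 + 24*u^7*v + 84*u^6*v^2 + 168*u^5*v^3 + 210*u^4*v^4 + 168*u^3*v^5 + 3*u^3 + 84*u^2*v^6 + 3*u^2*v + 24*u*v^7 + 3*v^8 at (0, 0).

Type D9, Milnor number mu = 9.

The Hessian of f at 0 has rank 0. Corank 2; j^3 = 3*u^2*(u + v) has shape L^2 M (L != M), so D-series; mu = 9 gives D_9.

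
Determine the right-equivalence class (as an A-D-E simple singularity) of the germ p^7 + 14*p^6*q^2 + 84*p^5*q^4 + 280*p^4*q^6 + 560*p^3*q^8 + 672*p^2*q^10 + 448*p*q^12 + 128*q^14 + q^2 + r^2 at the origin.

The Hessian of f at 0 has rank 2. Corank 1: A-series; mu = 6 gives A_6.

A_{6}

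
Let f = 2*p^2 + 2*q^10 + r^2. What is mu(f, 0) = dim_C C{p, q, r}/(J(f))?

9

The Hessian of f at 0 has rank 2. Corank 1: A-series; mu = 9 gives A_9.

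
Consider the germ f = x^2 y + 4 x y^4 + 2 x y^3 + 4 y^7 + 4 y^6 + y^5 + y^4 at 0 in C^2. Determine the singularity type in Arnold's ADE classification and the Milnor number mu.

Type D_{5}, Milnor number mu = 5.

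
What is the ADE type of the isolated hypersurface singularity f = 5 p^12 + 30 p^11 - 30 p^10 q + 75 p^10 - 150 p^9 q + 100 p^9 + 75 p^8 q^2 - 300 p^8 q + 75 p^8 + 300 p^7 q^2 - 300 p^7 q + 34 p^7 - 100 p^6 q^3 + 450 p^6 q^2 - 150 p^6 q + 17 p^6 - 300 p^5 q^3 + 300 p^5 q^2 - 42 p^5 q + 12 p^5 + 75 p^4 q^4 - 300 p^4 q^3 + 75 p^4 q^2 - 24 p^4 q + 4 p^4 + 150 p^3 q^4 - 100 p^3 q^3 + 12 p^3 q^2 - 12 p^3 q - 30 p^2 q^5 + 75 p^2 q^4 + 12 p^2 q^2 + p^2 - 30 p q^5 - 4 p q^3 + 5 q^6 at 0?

A_{5}

The Hessian of f at 0 has rank 1. Corank 1: A-series; mu = 5 gives A_5.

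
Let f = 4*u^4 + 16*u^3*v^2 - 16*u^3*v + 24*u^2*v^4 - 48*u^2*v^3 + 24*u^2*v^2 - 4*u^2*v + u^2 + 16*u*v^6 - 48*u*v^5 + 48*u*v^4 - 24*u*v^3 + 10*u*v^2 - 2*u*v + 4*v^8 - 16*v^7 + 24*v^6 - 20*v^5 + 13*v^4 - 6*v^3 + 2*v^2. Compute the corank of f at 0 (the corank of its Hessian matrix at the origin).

The Hessian at 0 is [[2, -2], [-2, 4]] of rank 2; hence corank 0.

0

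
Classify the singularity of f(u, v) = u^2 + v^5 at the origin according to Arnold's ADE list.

A_4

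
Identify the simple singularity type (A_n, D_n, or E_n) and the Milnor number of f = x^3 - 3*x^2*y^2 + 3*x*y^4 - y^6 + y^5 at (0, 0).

Type E_{8}, Milnor number mu = 8.

The Hessian of f at 0 is [[0, 0], [0, 0]] with rank 0, so corank 2. A Groebner basis of the Jacobian ideal J(f) in C{x,y} is {y^4, x^3, -x^2/2 + x*y^2}; counting standard monomials gives mu = 8. Corank 2; j^3 = x^3 is a perfect cube, so E-series; the 5-jet and mu = 8 give E_8.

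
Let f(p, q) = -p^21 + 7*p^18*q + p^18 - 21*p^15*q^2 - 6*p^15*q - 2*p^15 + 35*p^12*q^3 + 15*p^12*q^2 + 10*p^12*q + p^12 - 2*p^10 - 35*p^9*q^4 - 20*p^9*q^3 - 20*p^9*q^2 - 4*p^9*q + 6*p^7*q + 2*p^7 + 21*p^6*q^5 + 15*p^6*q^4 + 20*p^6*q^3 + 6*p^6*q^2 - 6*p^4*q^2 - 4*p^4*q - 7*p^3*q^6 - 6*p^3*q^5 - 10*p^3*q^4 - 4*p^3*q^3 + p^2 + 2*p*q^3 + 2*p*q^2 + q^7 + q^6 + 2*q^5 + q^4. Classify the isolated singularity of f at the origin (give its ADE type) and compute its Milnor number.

Type A_6, Milnor number mu = 6.

The Hessian of f at 0 has rank 1. Corank 1: A-series; mu = 6 gives A_6.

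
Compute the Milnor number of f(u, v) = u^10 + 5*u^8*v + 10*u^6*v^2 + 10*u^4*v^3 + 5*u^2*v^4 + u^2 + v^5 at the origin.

4

The Hessian of f at 0 is [[2, 0], [0, 0]] with rank 1, so corank 1. A Groebner basis of the Jacobian ideal J(f) in C{u,v} is {v^4, u}; counting standard monomials gives mu = 4. Corank 1: A-series; mu = 4 gives A_4.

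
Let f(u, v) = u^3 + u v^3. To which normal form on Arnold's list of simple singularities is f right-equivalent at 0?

E_{7}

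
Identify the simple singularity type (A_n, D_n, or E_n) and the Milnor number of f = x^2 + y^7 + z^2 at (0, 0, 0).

Type A_{6}, Milnor number mu = 6.

The Hessian of f at 0 has rank 2. Corank 1: A-series; mu = 6 gives A_6.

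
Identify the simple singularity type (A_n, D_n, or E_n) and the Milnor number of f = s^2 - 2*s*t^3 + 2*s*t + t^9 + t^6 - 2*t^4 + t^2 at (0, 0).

The Hessian of f at 0 has rank 1. Corank 1: A-series; mu = 8 gives A_8.

Type A_{8}, Milnor number mu = 8.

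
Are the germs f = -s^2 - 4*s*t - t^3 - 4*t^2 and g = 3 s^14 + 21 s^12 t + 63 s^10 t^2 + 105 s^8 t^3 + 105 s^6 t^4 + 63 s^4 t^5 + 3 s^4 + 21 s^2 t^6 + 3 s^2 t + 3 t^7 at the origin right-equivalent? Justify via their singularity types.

No.

The Hessian of f at 0 has rank 1. Corank 1: A-series; mu = 2 gives A_2. The Hessian of g at 0 has rank 0. Corank 2; j^3 = 3*s^2*t has shape L^2 M (L != M), so D-series; mu = 8 gives D_8. f is A_2 but g is D_8, hence not right-equivalent.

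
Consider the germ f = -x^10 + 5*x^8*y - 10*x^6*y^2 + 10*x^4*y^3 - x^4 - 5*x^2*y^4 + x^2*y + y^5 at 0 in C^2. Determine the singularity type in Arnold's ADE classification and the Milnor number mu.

The Hessian of f at 0 has rank 0. Corank 2; j^3 = x^2*y has shape L^2 M (L != M), so D-series; mu = 6 gives D_6.

Type D6, Milnor number mu = 6.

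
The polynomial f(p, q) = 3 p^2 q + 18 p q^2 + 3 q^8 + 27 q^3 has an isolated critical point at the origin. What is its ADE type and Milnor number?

The Hessian of f at 0 is [[0, 0], [0, 0]] with rank 0, so corank 2. A Groebner basis of the Jacobian ideal J(f) in C{p,q} is {p^2/8 + q^7 - 9*q^2/8, p^3 + 27*q^3, p*q + 3*q^2}; counting standard monomials gives mu = 9. Corank 2; j^3 = 3*q*(p + 3*q)^2 has shape L^2 M (L != M), so D-series; mu = 9 gives D_9.

Type D_9, Milnor number mu = 9.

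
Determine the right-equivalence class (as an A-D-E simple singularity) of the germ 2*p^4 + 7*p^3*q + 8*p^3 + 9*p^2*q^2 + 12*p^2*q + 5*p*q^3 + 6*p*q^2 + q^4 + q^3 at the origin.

E_7

The Hessian of f at 0 has rank 0. Corank 2; j^3 = (2*p + q)^3 is a perfect cube, so E-series; the 4-jet and mu = 7 give E_7.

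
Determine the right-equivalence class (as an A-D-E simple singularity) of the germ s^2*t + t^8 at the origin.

D_{9}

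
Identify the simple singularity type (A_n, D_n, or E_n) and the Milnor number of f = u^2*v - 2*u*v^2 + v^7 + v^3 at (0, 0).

Type D8, Milnor number mu = 8.

The Hessian of f at 0 has rank 0. Corank 2; j^3 = v*(u - v)^2 has shape L^2 M (L != M), so D-series; mu = 8 gives D_8.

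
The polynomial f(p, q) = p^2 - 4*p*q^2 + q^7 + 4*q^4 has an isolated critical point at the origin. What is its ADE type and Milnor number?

Type A_6, Milnor number mu = 6.

The Hessian of f at 0 is [[2, 0], [0, 0]] with rank 1, so corank 1. A Groebner basis of the Jacobian ideal J(f) in C{p,q} is {p^3, -p/2 + q^2}; counting standard monomials gives mu = 6. Corank 1: A-series; mu = 6 gives A_6.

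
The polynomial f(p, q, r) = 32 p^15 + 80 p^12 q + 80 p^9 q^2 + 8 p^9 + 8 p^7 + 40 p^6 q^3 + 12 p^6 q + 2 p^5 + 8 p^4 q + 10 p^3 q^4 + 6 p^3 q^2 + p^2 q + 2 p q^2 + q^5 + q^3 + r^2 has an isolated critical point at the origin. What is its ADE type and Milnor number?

The Hessian of f at 0 has rank 1. Corank 2; j^3 = q*(p + q)^2 has shape L^2 M (L != M), so D-series; mu = 6 gives D_6.

Type D_{6}, Milnor number mu = 6.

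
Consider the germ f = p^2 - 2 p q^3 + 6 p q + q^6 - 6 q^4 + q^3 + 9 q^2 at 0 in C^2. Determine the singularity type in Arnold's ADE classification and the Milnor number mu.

The Hessian of f at 0 is [[2, 6], [6, 18]] with rank 1, so corank 1. A Groebner basis of the Jacobian ideal J(f) in C{p,q} is {q^2, p + 3*q}; counting standard monomials gives mu = 2. Corank 1: A-series; mu = 2 gives A_2.

Type A_2, Milnor number mu = 2.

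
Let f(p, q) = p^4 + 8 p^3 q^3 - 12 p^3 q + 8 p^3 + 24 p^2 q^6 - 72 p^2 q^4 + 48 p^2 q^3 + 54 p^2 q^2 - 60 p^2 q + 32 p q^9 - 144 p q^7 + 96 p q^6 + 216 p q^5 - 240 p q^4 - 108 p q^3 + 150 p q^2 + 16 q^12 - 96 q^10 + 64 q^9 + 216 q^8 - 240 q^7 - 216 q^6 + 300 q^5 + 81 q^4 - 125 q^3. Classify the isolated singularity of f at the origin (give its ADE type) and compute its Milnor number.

Type E_{6}, Milnor number mu = 6.

The Hessian of f at 0 has rank 0. Corank 2; j^3 = (2*p - 5*q)^3 is a perfect cube, so E-series; the 4-jet and mu = 6 give E_6.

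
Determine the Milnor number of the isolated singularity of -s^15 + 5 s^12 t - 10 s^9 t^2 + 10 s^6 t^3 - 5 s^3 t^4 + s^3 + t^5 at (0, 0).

The Hessian of f at 0 is [[0, 0], [0, 0]] with rank 0, so corank 2. A Groebner basis of the Jacobian ideal J(f) in C{s,t} is {t^4, s^2}; counting standard monomials gives mu = 8. Corank 2; j^3 = s^3 is a perfect cube, so E-series; the 5-jet and mu = 8 give E_8.

8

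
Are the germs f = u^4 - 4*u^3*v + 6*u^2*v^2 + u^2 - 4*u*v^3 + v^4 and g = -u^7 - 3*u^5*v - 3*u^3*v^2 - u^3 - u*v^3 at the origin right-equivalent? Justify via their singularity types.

The Hessian of f at 0 is [[2, 0], [0, 0]] with rank 1, so corank 1. A Groebner basis of the Jacobian ideal J(f) in C{u,v} is {v^3, u}; counting standard monomials gives mu = 3. Corank 1: A-series; mu = 3 gives A_3. The Hessian of g at 0 is [[0, 0], [0, 0]] with rank 0, so corank 2. A Groebner basis of the Jacobian ideal J(g) in C{u,v} is {u^3, u*v^2, 3*u^2 + v^3}; counting standard monomials gives mu = 7. Corank 2; j^3 = -u^3 is a perfect cube, so E-series; the 4-jet and mu = 7 give E_7. f is A_3 but g is E_7, hence not right-equivalent.

No.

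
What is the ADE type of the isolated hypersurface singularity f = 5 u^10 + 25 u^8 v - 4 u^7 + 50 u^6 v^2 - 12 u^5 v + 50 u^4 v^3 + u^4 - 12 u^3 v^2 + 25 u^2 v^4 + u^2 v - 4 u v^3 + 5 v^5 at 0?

D6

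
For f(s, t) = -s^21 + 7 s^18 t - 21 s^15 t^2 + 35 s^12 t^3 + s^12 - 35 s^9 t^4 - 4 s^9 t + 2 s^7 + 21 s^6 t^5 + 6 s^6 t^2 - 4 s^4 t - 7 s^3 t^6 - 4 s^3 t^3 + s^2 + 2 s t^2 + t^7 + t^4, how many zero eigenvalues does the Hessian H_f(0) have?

1

Hessian at 0 has rank 1.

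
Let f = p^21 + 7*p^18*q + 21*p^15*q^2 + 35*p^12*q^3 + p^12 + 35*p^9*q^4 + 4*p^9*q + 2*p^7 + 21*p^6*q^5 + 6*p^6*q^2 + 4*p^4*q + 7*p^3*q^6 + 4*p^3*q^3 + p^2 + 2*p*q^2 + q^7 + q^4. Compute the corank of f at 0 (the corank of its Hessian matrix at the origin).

1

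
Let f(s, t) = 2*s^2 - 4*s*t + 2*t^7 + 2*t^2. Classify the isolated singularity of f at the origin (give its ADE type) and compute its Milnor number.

The Hessian of f at 0 has rank 1. Corank 1: A-series; mu = 6 gives A_6.

Type A_6, Milnor number mu = 6.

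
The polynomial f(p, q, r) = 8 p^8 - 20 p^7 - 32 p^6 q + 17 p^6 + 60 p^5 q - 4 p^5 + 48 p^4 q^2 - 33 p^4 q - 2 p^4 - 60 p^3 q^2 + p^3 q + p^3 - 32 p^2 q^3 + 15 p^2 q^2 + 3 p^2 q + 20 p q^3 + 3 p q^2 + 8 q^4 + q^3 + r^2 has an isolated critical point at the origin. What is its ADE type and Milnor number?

Type E_{7}, Milnor number mu = 7.

The Hessian of f at 0 is [[0, 0, 0], [0, 0, 0], [0, 0, 2]] with rank 1, so corank 2. A Groebner basis of the Jacobian ideal J(f) in C{p,q,r} is {-3*p^2/13 - 6*p*q/13 + q^4 - q^3/13 - 3*q^2/13, p^3 - 18*p^2/13 - 36*p*q/13 + 7*q^3/13 - 18*q^2/13, p^2*q + 11*p^2/13 + 22*p*q/13 - 28*q^3/39 + 11*q^2/13, -5*p^2/13 + p*q^2 - 10*p*q/13 + 34*q^3/39 - 5*q^2/13, r}; counting standard monomials gives mu = 7. Corank 2; j^3 = (p + q)^3 is a perfect cube, so E-series; the 4-jet and mu = 7 give E_7.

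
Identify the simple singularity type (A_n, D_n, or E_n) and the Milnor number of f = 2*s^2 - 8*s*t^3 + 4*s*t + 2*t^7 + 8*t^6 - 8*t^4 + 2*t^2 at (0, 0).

Type A_6, Milnor number mu = 6.

The Hessian of f at 0 has rank 1. Corank 1: A-series; mu = 6 gives A_6.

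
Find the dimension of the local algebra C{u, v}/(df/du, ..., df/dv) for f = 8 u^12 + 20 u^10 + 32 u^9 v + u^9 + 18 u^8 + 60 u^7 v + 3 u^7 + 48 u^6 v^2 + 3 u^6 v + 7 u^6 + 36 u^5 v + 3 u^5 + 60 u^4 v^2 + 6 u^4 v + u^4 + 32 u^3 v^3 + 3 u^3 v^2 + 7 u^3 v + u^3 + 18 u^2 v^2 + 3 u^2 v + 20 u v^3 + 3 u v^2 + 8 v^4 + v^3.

The Hessian of f at 0 is [[0, 0], [0, 0]] with rank 0, so corank 2. A Groebner basis of the Jacobian ideal J(f) in C{u,v} is {3*u^2 + 6*u*v + v^4 + v^3 + 3*v^2, u^3 + 9*u^2 + 18*u*v + 4*v^3 + 9*v^2, u^2*v - 5*u^2 - 10*u*v - 8*v^3/3 - 5*v^2, 2*u^2 + u*v^2 + 4*u*v + 5*v^3/3 + 2*v^2}; counting standard monomials gives mu = 7. Corank 2; j^3 = (u + v)^3 is a perfect cube, so E-series; the 4-jet and mu = 7 give E_7.

7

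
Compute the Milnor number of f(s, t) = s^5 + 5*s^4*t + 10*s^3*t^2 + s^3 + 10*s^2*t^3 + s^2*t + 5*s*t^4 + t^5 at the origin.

6

The Hessian of f at 0 has rank 0. Corank 2; j^3 = s^2*(s + t) has shape L^2 M (L != M), so D-series; mu = 6 gives D_6.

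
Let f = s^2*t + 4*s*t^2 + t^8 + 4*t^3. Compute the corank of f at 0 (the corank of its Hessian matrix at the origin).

2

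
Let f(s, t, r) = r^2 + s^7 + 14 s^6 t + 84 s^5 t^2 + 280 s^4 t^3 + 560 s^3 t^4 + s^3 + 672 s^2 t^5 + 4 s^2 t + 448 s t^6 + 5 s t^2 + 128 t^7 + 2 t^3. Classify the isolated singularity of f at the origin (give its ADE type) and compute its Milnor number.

Type D_8, Milnor number mu = 8.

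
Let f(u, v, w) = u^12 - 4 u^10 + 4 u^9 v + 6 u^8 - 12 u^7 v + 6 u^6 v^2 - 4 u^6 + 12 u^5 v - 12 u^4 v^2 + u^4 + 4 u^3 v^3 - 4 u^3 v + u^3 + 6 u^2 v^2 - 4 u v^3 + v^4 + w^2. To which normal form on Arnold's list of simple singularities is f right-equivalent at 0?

E_{6}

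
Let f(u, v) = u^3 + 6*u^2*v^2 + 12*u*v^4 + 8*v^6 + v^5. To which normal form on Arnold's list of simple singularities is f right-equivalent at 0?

The Hessian of f at 0 is [[0, 0], [0, 0]] with rank 0, so corank 2. A Groebner basis of the Jacobian ideal J(f) in C{u,v} is {v^4, u^3, u^2/4 + u*v^2}; counting standard monomials gives mu = 8. Corank 2; j^3 = u^3 is a perfect cube, so E-series; the 5-jet and mu = 8 give E_8.

E_8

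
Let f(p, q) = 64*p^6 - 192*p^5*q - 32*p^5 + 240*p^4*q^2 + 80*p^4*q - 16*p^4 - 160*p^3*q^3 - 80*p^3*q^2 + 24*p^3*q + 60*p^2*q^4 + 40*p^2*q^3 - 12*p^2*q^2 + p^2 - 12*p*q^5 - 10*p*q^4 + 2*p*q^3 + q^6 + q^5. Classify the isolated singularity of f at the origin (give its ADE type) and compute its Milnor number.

The Hessian of f at 0 is [[2, 0], [0, 0]] with rank 1, so corank 1. A Groebner basis of the Jacobian ideal J(f) in C{p,q} is {p + q^3, p^2, p*q}; counting standard monomials gives mu = 4. Corank 1: A-series; mu = 4 gives A_4.

Type A_4, Milnor number mu = 4.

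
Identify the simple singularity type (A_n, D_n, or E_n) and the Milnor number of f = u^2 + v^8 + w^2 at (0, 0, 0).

Type A7, Milnor number mu = 7.

The Hessian of f at 0 has rank 2. Corank 1: A-series; mu = 7 gives A_7.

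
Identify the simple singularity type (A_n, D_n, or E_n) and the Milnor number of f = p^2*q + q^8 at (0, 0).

Type D9, Milnor number mu = 9.

The Hessian of f at 0 is [[0, 0], [0, 0]] with rank 0, so corank 2. A Groebner basis of the Jacobian ideal J(f) in C{p,q} is {p^2/8 + q^7, p^3, p*q}; counting standard monomials gives mu = 9. Corank 2; j^3 = p^2*q has shape L^2 M (L != M), so D-series; mu = 9 gives D_9.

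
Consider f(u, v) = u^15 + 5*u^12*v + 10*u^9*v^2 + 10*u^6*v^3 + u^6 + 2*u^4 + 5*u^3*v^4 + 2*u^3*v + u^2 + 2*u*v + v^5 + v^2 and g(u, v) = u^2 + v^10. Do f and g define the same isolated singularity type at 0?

No.

The Hessian of f at 0 has rank 1. Corank 1: A-series; mu = 4 gives A_4. The Hessian of g at 0 has rank 1. Corank 1: A-series; mu = 9 gives A_9. f is A_4 but g is A_9, hence not right-equivalent.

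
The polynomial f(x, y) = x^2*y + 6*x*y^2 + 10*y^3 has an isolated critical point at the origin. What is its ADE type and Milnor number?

Type D_4, Milnor number mu = 4.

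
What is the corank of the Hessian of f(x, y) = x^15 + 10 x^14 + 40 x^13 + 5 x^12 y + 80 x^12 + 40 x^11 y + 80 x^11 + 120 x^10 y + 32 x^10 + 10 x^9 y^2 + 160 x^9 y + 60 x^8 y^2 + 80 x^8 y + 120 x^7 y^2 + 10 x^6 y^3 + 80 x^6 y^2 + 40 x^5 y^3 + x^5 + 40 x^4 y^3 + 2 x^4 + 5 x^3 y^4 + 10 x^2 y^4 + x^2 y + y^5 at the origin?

The Hessian at 0 is [[0, 0], [0, 0]] of rank 0; hence corank 2.

2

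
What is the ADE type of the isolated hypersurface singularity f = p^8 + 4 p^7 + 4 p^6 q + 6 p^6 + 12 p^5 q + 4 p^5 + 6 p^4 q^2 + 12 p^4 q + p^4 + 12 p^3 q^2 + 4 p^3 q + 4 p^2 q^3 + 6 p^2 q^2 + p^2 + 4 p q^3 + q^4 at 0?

The Hessian of f at 0 is [[2, 0], [0, 0]] with rank 1, so corank 1. A Groebner basis of the Jacobian ideal J(f) in C{p,q} is {q^3, p}; counting standard monomials gives mu = 3. Corank 1: A-series; mu = 3 gives A_3.

A_{3}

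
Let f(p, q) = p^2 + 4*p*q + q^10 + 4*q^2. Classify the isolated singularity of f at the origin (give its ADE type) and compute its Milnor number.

The Hessian of f at 0 has rank 1. Corank 1: A-series; mu = 9 gives A_9.

Type A9, Milnor number mu = 9.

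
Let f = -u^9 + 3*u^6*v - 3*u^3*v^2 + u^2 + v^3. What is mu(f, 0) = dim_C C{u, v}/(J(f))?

2

The Hessian of f at 0 is [[2, 0], [0, 0]] with rank 1, so corank 1. A Groebner basis of the Jacobian ideal J(f) in C{u,v} is {v^2, u}; counting standard monomials gives mu = 2. Corank 1: A-series; mu = 2 gives A_2.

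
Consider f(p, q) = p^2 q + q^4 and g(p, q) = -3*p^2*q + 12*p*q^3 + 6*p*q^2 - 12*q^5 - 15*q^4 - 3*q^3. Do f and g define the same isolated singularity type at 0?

Yes.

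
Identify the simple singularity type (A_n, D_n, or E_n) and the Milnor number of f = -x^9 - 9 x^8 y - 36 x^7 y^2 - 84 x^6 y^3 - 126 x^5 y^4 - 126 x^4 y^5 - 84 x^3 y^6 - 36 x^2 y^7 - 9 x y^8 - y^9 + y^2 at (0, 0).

Type A8, Milnor number mu = 8.

The Hessian of f at 0 has rank 1. Corank 1: A-series; mu = 8 gives A_8.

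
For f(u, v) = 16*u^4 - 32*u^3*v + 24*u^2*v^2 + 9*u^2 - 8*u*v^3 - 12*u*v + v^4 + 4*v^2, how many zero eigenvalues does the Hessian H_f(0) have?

Hessian at 0 has rank 1.

1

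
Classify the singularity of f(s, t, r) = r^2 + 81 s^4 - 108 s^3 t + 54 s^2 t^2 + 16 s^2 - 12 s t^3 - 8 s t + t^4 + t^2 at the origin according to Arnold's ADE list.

A_{3}

The Hessian of f at 0 is [[32, -8, 0], [-8, 2, 0], [0, 0, 2]] with rank 2, so corank 1. A Groebner basis of the Jacobian ideal J(f) in C{s,t,r} is {t^3, s - t/4, r}; counting standard monomials gives mu = 3. Corank 1: A-series; mu = 3 gives A_3.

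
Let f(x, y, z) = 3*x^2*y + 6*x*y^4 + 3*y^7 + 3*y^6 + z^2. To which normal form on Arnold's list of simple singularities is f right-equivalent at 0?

D_7

The Hessian of f at 0 has rank 1. Corank 2; j^3 = 3*x^2*y has shape L^2 M (L != M), so D-series; mu = 7 gives D_7.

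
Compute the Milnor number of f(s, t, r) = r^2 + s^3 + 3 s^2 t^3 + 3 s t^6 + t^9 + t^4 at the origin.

6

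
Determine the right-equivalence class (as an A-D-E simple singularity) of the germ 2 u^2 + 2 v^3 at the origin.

A_{2}

The Hessian of f at 0 is [[4, 0], [0, 0]] with rank 1, so corank 1. A Groebner basis of the Jacobian ideal J(f) in C{u,v} is {v^2, u}; counting standard monomials gives mu = 2. Corank 1: A-series; mu = 2 gives A_2.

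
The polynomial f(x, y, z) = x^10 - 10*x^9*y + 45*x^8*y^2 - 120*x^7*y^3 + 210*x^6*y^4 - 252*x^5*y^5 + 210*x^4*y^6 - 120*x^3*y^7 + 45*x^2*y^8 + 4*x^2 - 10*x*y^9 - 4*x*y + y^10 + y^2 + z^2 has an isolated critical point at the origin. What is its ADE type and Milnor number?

Type A9, Milnor number mu = 9.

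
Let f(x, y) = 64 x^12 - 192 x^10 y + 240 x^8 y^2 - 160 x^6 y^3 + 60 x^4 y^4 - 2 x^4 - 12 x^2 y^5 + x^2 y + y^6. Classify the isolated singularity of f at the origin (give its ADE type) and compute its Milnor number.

The Hessian of f at 0 has rank 0. Corank 2; j^3 = x^2*y has shape L^2 M (L != M), so D-series; mu = 7 gives D_7.

Type D_7, Milnor number mu = 7.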